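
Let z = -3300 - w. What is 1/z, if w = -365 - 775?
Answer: -1/2160 ≈ -0.00046296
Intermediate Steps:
w = -1140
z = -2160 (z = -3300 - 1*(-1140) = -3300 + 1140 = -2160)
1/z = 1/(-2160) = -1/2160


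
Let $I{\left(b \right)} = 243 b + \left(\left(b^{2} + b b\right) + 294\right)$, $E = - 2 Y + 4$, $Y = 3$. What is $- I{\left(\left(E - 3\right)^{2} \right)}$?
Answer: $-7619$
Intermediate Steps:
$E = -2$ ($E = \left(-2\right) 3 + 4 = -6 + 4 = -2$)
$I{\left(b \right)} = 294 + 2 b^{2} + 243 b$ ($I{\left(b \right)} = 243 b + \left(\left(b^{2} + b^{2}\right) + 294\right) = 243 b + \left(2 b^{2} + 294\right) = 243 b + \left(294 + 2 b^{2}\right) = 294 + 2 b^{2} + 243 b$)
$- I{\left(\left(E - 3\right)^{2} \right)} = - (294 + 2 \left(\left(-2 - 3\right)^{2}\right)^{2} + 243 \left(-2 - 3\right)^{2}) = - (294 + 2 \left(\left(-5\right)^{2}\right)^{2} + 243 \left(-5\right)^{2}) = - (294 + 2 \cdot 25^{2} + 243 \cdot 25) = - (294 + 2 \cdot 625 + 6075) = - (294 + 1250 + 6075) = \left(-1\right) 7619 = -7619$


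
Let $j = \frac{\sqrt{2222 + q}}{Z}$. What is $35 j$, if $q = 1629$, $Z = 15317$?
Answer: $\frac{35 \sqrt{3851}}{15317} \approx 0.1418$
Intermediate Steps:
$j = \frac{\sqrt{3851}}{15317}$ ($j = \frac{\sqrt{2222 + 1629}}{15317} = \sqrt{3851} \cdot \frac{1}{15317} = \frac{\sqrt{3851}}{15317} \approx 0.0040515$)
$35 j = 35 \frac{\sqrt{3851}}{15317} = \frac{35 \sqrt{3851}}{15317}$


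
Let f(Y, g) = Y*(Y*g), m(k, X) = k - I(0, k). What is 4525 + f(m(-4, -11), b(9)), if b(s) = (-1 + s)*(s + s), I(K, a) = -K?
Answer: 6829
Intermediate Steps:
m(k, X) = k (m(k, X) = k - (-1)*0 = k - 1*0 = k + 0 = k)
b(s) = 2*s*(-1 + s) (b(s) = (-1 + s)*(2*s) = 2*s*(-1 + s))
f(Y, g) = g*Y²
4525 + f(m(-4, -11), b(9)) = 4525 + (2*9*(-1 + 9))*(-4)² = 4525 + (2*9*8)*16 = 4525 + 144*16 = 4525 + 2304 = 6829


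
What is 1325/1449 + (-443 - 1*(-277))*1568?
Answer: -377155987/1449 ≈ -2.6029e+5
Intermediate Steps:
1325/1449 + (-443 - 1*(-277))*1568 = 1325*(1/1449) + (-443 + 277)*1568 = 1325/1449 - 166*1568 = 1325/1449 - 260288 = -377155987/1449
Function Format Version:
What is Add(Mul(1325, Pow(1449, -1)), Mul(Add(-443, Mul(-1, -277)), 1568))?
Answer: Rational(-377155987, 1449) ≈ -2.6029e+5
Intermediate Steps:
Add(Mul(1325, Pow(1449, -1)), Mul(Add(-443, Mul(-1, -277)), 1568)) = Add(Mul(1325, Rational(1, 1449)), Mul(Add(-443, 277), 1568)) = Add(Rational(1325, 1449), Mul(-166, 1568)) = Add(Rational(1325, 1449), -260288) = Rational(-377155987, 1449)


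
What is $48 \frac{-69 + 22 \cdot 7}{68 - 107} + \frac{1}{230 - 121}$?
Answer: $- \frac{148227}{1417} \approx -104.61$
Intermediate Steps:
$48 \frac{-69 + 22 \cdot 7}{68 - 107} + \frac{1}{230 - 121} = 48 \frac{-69 + 154}{-39} + \frac{1}{230 - 121} = 48 \cdot 85 \left(- \frac{1}{39}\right) + \frac{1}{109} = 48 \left(- \frac{85}{39}\right) + \frac{1}{109} = - \frac{1360}{13} + \frac{1}{109} = - \frac{148227}{1417}$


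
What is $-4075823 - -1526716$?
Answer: $-2549107$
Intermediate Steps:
$-4075823 - -1526716 = -4075823 + 1526716 = -2549107$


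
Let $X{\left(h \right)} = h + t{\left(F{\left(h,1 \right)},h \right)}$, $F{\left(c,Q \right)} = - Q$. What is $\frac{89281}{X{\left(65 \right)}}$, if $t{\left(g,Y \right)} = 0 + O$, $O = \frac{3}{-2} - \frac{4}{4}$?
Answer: $\frac{178562}{125} \approx 1428.5$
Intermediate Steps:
$O = - \frac{5}{2}$ ($O = 3 \left(- \frac{1}{2}\right) - 1 = - \frac{3}{2} - 1 = - \frac{5}{2} \approx -2.5$)
$t{\left(g,Y \right)} = - \frac{5}{2}$ ($t{\left(g,Y \right)} = 0 - \frac{5}{2} = - \frac{5}{2}$)
$X{\left(h \right)} = - \frac{5}{2} + h$ ($X{\left(h \right)} = h - \frac{5}{2} = - \frac{5}{2} + h$)
$\frac{89281}{X{\left(65 \right)}} = \frac{89281}{- \frac{5}{2} + 65} = \frac{89281}{\frac{125}{2}} = 89281 \cdot \frac{2}{125} = \frac{178562}{125}$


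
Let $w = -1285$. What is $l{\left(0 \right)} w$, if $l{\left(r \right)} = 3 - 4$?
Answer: $1285$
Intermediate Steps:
$l{\left(r \right)} = -1$
$l{\left(0 \right)} w = \left(-1\right) \left(-1285\right) = 1285$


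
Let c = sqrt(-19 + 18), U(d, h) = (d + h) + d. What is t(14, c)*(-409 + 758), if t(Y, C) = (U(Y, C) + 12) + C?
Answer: 13960 + 698*I ≈ 13960.0 + 698.0*I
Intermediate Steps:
U(d, h) = h + 2*d
c = I (c = sqrt(-1) = I ≈ 1.0*I)
t(Y, C) = 12 + 2*C + 2*Y (t(Y, C) = ((C + 2*Y) + 12) + C = (12 + C + 2*Y) + C = 12 + 2*C + 2*Y)
t(14, c)*(-409 + 758) = (12 + 2*I + 2*14)*(-409 + 758) = (12 + 2*I + 28)*349 = (40 + 2*I)*349 = 13960 + 698*I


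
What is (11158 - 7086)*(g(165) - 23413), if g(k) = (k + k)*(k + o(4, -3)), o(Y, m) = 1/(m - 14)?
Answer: 2147161528/17 ≈ 1.2630e+8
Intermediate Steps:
o(Y, m) = 1/(-14 + m)
g(k) = 2*k*(-1/17 + k) (g(k) = (k + k)*(k + 1/(-14 - 3)) = (2*k)*(k + 1/(-17)) = (2*k)*(k - 1/17) = (2*k)*(-1/17 + k) = 2*k*(-1/17 + k))
(11158 - 7086)*(g(165) - 23413) = (11158 - 7086)*((2/17)*165*(-1 + 17*165) - 23413) = 4072*((2/17)*165*(-1 + 2805) - 23413) = 4072*((2/17)*165*2804 - 23413) = 4072*(925320/17 - 23413) = 4072*(527299/17) = 2147161528/17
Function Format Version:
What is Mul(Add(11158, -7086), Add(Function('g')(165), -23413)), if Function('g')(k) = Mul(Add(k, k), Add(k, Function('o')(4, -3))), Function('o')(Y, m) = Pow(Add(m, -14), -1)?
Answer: Rational(2147161528, 17) ≈ 1.2630e+8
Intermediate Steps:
Function('o')(Y, m) = Pow(Add(-14, m), -1)
Function('g')(k) = Mul(2, k, Add(Rational(-1, 17), k)) (Function('g')(k) = Mul(Add(k, k), Add(k, Pow(Add(-14, -3), -1))) = Mul(Mul(2, k), Add(k, Pow(-17, -1))) = Mul(Mul(2, k), Add(k, Rational(-1, 17))) = Mul(Mul(2, k), Add(Rational(-1, 17), k)) = Mul(2, k, Add(Rational(-1, 17), k)))
Mul(Add(11158, -7086), Add(Function('g')(165), -23413)) = Mul(Add(11158, -7086), Add(Mul(Rational(2, 17), 165, Add(-1, Mul(17, 165))), -23413)) = Mul(4072, Add(Mul(Rational(2, 17), 165, Add(-1, 2805)), -23413)) = Mul(4072, Add(Mul(Rational(2, 17), 165, 2804), -23413)) = Mul(4072, Add(Rational(925320, 17), -23413)) = Mul(4072, Rational(527299, 17)) = Rational(2147161528, 17)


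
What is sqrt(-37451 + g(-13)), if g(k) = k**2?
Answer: I*sqrt(37282) ≈ 193.09*I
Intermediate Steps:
sqrt(-37451 + g(-13)) = sqrt(-37451 + (-13)**2) = sqrt(-37451 + 169) = sqrt(-37282) = I*sqrt(37282)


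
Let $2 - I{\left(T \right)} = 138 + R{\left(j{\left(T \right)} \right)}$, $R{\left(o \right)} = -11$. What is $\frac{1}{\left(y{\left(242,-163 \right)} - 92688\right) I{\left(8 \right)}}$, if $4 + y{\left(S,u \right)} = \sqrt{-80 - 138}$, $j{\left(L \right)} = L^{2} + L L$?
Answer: $\frac{46346}{536987942625} + \frac{i \sqrt{218}}{1073975885250} \approx 8.6307 \cdot 10^{-8} + 1.3748 \cdot 10^{-11} i$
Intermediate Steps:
$j{\left(L \right)} = 2 L^{2}$ ($j{\left(L \right)} = L^{2} + L^{2} = 2 L^{2}$)
$y{\left(S,u \right)} = -4 + i \sqrt{218}$ ($y{\left(S,u \right)} = -4 + \sqrt{-80 - 138} = -4 + \sqrt{-218} = -4 + i \sqrt{218}$)
$I{\left(T \right)} = -125$ ($I{\left(T \right)} = 2 - \left(138 - 11\right) = 2 - 127 = -125$)
$\frac{1}{\left(y{\left(242,-163 \right)} - 92688\right) I{\left(8 \right)}} = \frac{1}{\left(\left(-4 + i \sqrt{218}\right) - 92688\right) \left(-125\right)} = \frac{1}{-92692 + i \sqrt{218}} \left(- \frac{1}{125}\right) = - \frac{1}{125 \left(-92692 + i \sqrt{218}\right)}$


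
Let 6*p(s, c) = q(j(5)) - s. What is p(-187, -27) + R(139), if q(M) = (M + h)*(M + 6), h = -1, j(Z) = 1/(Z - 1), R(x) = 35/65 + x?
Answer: 212065/1248 ≈ 169.92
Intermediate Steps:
R(x) = 7/13 + x (R(x) = 35*(1/65) + x = 7/13 + x)
j(Z) = 1/(-1 + Z)
q(M) = (-1 + M)*(6 + M) (q(M) = (M - 1)*(M + 6) = (-1 + M)*(6 + M))
p(s, c) = -25/32 - s/6 (p(s, c) = ((-6 + (1/(-1 + 5))² + 5/(-1 + 5)) - s)/6 = ((-6 + (1/4)² + 5/4) - s)/6 = ((-6 + (¼)² + 5*(¼)) - s)/6 = ((-6 + 1/16 + 5/4) - s)/6 = (-75/16 - s)/6 = -25/32 - s/6)
p(-187, -27) + R(139) = (-25/32 - ⅙*(-187)) + (7/13 + 139) = (-25/32 + 187/6) + 1814/13 = 2917/96 + 1814/13 = 212065/1248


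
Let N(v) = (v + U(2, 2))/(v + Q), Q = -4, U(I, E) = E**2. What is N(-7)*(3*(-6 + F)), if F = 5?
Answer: -9/11 ≈ -0.81818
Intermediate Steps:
N(v) = (4 + v)/(-4 + v) (N(v) = (v + 2**2)/(v - 4) = (v + 4)/(-4 + v) = (4 + v)/(-4 + v))
N(-7)*(3*(-6 + F)) = ((4 - 7)/(-4 - 7))*(3*(-6 + 5)) = (-3/(-11))*(3*(-1)) = -1/11*(-3)*(-3) = (3/11)*(-3) = -9/11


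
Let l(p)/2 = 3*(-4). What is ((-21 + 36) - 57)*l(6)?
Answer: 1008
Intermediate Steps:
l(p) = -24 (l(p) = 2*(3*(-4)) = 2*(-12) = -24)
((-21 + 36) - 57)*l(6) = ((-21 + 36) - 57)*(-24) = (15 - 57)*(-24) = -42*(-24) = 1008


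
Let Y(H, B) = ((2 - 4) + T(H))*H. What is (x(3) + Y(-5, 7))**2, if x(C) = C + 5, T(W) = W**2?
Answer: 11449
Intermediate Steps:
x(C) = 5 + C
Y(H, B) = H*(-2 + H**2) (Y(H, B) = ((2 - 4) + H**2)*H = (-2 + H**2)*H = H*(-2 + H**2))
(x(3) + Y(-5, 7))**2 = ((5 + 3) - 5*(-2 + (-5)**2))**2 = (8 - 5*(-2 + 25))**2 = (8 - 5*23)**2 = (8 - 115)**2 = (-107)**2 = 11449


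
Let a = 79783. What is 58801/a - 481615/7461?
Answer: -37985975284/595260963 ≈ -63.814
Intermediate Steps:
58801/a - 481615/7461 = 58801/79783 - 481615/7461 = -37985975284/595260963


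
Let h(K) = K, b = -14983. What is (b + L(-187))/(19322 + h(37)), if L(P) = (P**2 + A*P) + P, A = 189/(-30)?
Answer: 209771/193590 ≈ 1.0836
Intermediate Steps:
A = -63/10 (A = 189*(-1/30) = -63/10 ≈ -6.3000)
L(P) = P**2 - 53*P/10 (L(P) = (P**2 - 63*P/10) + P = P**2 - 53*P/10)
(b + L(-187))/(19322 + h(37)) = (-14983 + (1/10)*(-187)*(-53 + 10*(-187)))/(19322 + 37) = (-14983 + (1/10)*(-187)*(-53 - 1870))/19359 = (-14983 + (1/10)*(-187)*(-1923))*(1/19359) = (-14983 + 359601/10)*(1/19359) = (209771/10)*(1/19359) = 209771/193590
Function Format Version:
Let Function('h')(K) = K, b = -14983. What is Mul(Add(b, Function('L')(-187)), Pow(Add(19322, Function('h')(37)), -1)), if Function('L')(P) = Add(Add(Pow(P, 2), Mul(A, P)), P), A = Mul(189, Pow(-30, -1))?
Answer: Rational(209771, 193590) ≈ 1.0836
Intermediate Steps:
A = Rational(-63, 10) (A = Mul(189, Rational(-1, 30)) = Rational(-63, 10) ≈ -6.3000)
Function('L')(P) = Add(Pow(P, 2), Mul(Rational(-53, 10), P)) (Function('L')(P) = Add(Add(Pow(P, 2), Mul(Rational(-63, 10), P)), P) = Add(Pow(P, 2), Mul(Rational(-53, 10), P)))
Mul(Add(b, Function('L')(-187)), Pow(Add(19322, Function('h')(37)), -1)) = Mul(Add(-14983, Mul(Rational(1, 10), -187, Add(-53, Mul(10, -187)))), Pow(Add(19322, 37), -1)) = Mul(Add(-14983, Mul(Rational(1, 10), -187, Add(-53, -1870))), Pow(19359, -1)) = Mul(Add(-14983, Mul(Rational(1, 10), -187, -1923)), Rational(1, 19359)) = Mul(Add(-14983, Rational(359601, 10)), Rational(1, 19359)) = Mul(Rational(209771, 10), Rational(1, 19359)) = Rational(209771, 193590)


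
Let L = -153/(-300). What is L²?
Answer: 2601/10000 ≈ 0.26010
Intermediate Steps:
L = 51/100 (L = -153*(-1/300) = 51/100 ≈ 0.51000)
L² = (51/100)² = 2601/10000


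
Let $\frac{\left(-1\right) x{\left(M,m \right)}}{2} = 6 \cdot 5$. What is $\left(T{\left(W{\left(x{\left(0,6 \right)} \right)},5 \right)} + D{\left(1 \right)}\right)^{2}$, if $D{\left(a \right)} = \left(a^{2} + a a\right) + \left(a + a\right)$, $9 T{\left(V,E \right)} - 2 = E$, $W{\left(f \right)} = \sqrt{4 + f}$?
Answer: $\frac{1849}{81} \approx 22.827$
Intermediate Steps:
$x{\left(M,m \right)} = -60$ ($x{\left(M,m \right)} = - 2 \cdot 6 \cdot 5 = \left(-2\right) 30 = -60$)
$T{\left(V,E \right)} = \frac{2}{9} + \frac{E}{9}$
$D{\left(a \right)} = 2 a + 2 a^{2}$ ($D{\left(a \right)} = \left(a^{2} + a^{2}\right) + 2 a = 2 a^{2} + 2 a = 2 a + 2 a^{2}$)
$\left(T{\left(W{\left(x{\left(0,6 \right)} \right)},5 \right)} + D{\left(1 \right)}\right)^{2} = \left(\left(\frac{2}{9} + \frac{1}{9} \cdot 5\right) + 2 \cdot 1 \left(1 + 1\right)\right)^{2} = \left(\left(\frac{2}{9} + \frac{5}{9}\right) + 2 \cdot 1 \cdot 2\right)^{2} = \left(\frac{7}{9} + 4\right)^{2} = \left(\frac{43}{9}\right)^{2} = \frac{1849}{81}$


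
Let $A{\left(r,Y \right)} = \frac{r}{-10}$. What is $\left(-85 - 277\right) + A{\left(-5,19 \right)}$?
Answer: $- \frac{723}{2} \approx -361.5$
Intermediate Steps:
$A{\left(r,Y \right)} = - \frac{r}{10}$ ($A{\left(r,Y \right)} = r \left(- \frac{1}{10}\right) = - \frac{r}{10}$)
$\left(-85 - 277\right) + A{\left(-5,19 \right)} = \left(-85 - 277\right) - - \frac{1}{2} = -362 + \frac{1}{2} = - \frac{723}{2}$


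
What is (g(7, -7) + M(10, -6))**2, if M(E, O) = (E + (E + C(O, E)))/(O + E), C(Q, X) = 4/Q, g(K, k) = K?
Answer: 5041/36 ≈ 140.03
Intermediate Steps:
M(E, O) = (2*E + 4/O)/(E + O) (M(E, O) = (E + (E + 4/O))/(O + E) = (2*E + 4/O)/(E + O))
(g(7, -7) + M(10, -6))**2 = (7 + 2*(2 + 10*(-6))/(-6*(10 - 6)))**2 = (7 + 2*(-1/6)*(2 - 60)/4)**2 = (7 + 2*(-1/6)*(1/4)*(-58))**2 = (7 + 29/6)**2 = (71/6)**2 = 5041/36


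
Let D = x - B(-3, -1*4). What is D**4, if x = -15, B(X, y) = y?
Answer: 14641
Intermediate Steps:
D = -11 (D = -15 - (-1)*4 = -15 - 1*(-4) = -15 + 4 = -11)
D**4 = (-11)**4 = 14641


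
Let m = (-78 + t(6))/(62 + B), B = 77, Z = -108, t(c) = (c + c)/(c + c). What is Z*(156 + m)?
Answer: -2333556/139 ≈ -16788.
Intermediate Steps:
t(c) = 1 (t(c) = (2*c)/((2*c)) = (2*c)*(1/(2*c)) = 1)
m = -77/139 (m = (-78 + 1)/(62 + 77) = -77/139 ≈ -0.55396)
Z*(156 + m) = -108*(156 - 77/139) = -108*21607/139 = -2333556/139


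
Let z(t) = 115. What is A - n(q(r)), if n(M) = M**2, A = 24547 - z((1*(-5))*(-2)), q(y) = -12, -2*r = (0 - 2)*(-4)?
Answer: 24288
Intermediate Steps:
r = -4 (r = -(0 - 2)*(-4)/2 = -(-1)*(-4) = -1/2*8 = -4)
A = 24432 (A = 24547 - 1*115 = 24547 - 115 = 24432)
A - n(q(r)) = 24432 - 1*(-12)**2 = 24432 - 1*144 = 24432 - 144 = 24288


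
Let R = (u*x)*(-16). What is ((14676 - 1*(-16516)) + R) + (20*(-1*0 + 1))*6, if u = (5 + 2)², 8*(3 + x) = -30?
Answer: 36604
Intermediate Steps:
x = -27/4 (x = -3 + (⅛)*(-30) = -3 - 15/4 = -27/4 ≈ -6.7500)
u = 49 (u = 7² = 49)
R = 5292 (R = (49*(-27/4))*(-16) = -1323/4*(-16) = 5292)
((14676 - 1*(-16516)) + R) + (20*(-1*0 + 1))*6 = ((14676 - 1*(-16516)) + 5292) + (20*(-1*0 + 1))*6 = ((14676 + 16516) + 5292) + (20*(0 + 1))*6 = (31192 + 5292) + (20*1)*6 = 36484 + 20*6 = 36484 + 120 = 36604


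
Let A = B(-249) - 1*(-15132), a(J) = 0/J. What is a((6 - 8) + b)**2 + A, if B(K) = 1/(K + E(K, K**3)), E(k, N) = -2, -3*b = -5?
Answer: 3798131/251 ≈ 15132.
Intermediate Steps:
b = 5/3 (b = -1/3*(-5) = 5/3 ≈ 1.6667)
B(K) = 1/(-2 + K) (B(K) = 1/(K - 2) = 1/(-2 + K))
a(J) = 0
A = 3798131/251 (A = 1/(-2 - 249) - 1*(-15132) = 1/(-251) + 15132 = -1/251 + 15132 = 3798131/251 ≈ 15132.)
a((6 - 8) + b)**2 + A = 0**2 + 3798131/251 = 0 + 3798131/251 = 3798131/251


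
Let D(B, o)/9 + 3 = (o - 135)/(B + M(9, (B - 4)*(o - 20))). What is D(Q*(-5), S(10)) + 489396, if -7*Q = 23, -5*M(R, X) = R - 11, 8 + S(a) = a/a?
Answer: 288193611/589 ≈ 4.8929e+5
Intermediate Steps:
S(a) = -7 (S(a) = -8 + a/a = -8 + 1 = -7)
M(R, X) = 11/5 - R/5 (M(R, X) = -(R - 11)/5 = -(-11 + R)/5 = 11/5 - R/5)
Q = -23/7 (Q = -1/7*23 = -23/7 ≈ -3.2857)
D(B, o) = -27 + 9*(-135 + o)/(2/5 + B) (D(B, o) = -27 + 9*((o - 135)/(B + (11/5 - 1/5*9))) = -27 + 9*((-135 + o)/(B + (11/5 - 9/5))) = -27 + 9*((-135 + o)/(B + 2/5)) = -27 + 9*((-135 + o)/(2/5 + B)) = -27 + 9*(-135 + o)/(2/5 + B))
D(Q*(-5), S(10)) + 489396 = 9*(-681 - (-345)*(-5)/7 + 5*(-7))/(2 + 5*(-23/7*(-5))) + 489396 = 9*(-681 - 15*115/7 - 35)/(2 + 5*(115/7)) + 489396 = 9*(-681 - 1725/7 - 35)/(2 + 575/7) + 489396 = 9*(-6737/7)/(589/7) + 489396 = 9*(7/589)*(-6737/7) + 489396 = -60633/589 + 489396 = 288193611/589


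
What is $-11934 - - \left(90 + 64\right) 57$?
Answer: $-3156$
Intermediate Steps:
$-11934 - - \left(90 + 64\right) 57 = -11934 - - 154 \cdot 57 = -11934 - \left(-1\right) 8778 = -11934 - -8778 = -11934 + 8778 = -3156$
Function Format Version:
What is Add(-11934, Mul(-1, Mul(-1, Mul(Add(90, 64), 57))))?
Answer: -3156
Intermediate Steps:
Add(-11934, Mul(-1, Mul(-1, Mul(Add(90, 64), 57)))) = Add(-11934, Mul(-1, Mul(-1, Mul(154, 57)))) = Add(-11934, Mul(-1, Mul(-1, 8778))) = Add(-11934, Mul(-1, -8778)) = Add(-11934, 8778) = -3156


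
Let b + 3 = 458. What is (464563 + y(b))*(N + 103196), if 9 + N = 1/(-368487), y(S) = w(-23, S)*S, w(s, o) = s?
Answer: 5755399721180888/122829 ≈ 4.6857e+10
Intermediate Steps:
b = 455 (b = -3 + 458 = 455)
y(S) = -23*S
N = -3316384/368487 (N = -9 + 1/(-368487) = -9 - 1/368487 = -3316384/368487 ≈ -9.0000)
(464563 + y(b))*(N + 103196) = (464563 - 23*455)*(-3316384/368487 + 103196) = (464563 - 10465)*(38023068068/368487) = 454098*(38023068068/368487) = 5755399721180888/122829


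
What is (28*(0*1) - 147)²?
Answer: 21609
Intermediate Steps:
(28*(0*1) - 147)² = (28*0 - 147)² = (0 - 147)² = (-147)² = 21609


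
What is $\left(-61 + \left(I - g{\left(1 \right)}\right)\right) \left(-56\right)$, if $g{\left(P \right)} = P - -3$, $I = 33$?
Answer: $1792$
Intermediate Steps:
$g{\left(P \right)} = 3 + P$ ($g{\left(P \right)} = P + 3 = 3 + P$)
$\left(-61 + \left(I - g{\left(1 \right)}\right)\right) \left(-56\right) = \left(-61 + \left(33 - \left(3 + 1\right)\right)\right) \left(-56\right) = \left(-61 + \left(33 - 4\right)\right) \left(-56\right) = \left(-61 + 29\right) \left(-56\right) = \left(-32\right) \left(-56\right) = 1792$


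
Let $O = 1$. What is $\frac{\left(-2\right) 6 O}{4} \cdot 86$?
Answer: $-258$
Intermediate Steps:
$\frac{\left(-2\right) 6 O}{4} \cdot 86 = \frac{\left(-2\right) 6 \cdot 1}{4} \cdot 86 = \left(-12\right) 1 \cdot \frac{1}{4} \cdot 86 = \left(-12\right) \frac{1}{4} \cdot 86 = \left(-3\right) 86 = -258$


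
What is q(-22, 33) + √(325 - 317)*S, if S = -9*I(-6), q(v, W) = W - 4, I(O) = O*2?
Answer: 29 + 216*√2 ≈ 334.47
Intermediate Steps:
I(O) = 2*O
q(v, W) = -4 + W
S = 108 (S = -18*(-6) = -9*(-12) = 108)
q(-22, 33) + √(325 - 317)*S = (-4 + 33) + √(325 - 317)*108 = 29 + √8*108 = 29 + (2*√2)*108 = 29 + 216*√2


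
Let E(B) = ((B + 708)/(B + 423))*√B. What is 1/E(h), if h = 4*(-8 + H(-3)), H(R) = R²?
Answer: 427/1424 ≈ 0.29986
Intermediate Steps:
h = 4 (h = 4*(-8 + (-3)²) = 4*(-8 + 9) = 4*1 = 4)
E(B) = √B*(708 + B)/(423 + B) (E(B) = ((708 + B)/(423 + B))*√B = √B*(708 + B)/(423 + B))
1/E(h) = 1/(√4*(708 + 4)/(423 + 4)) = 1/(2*712/427) = 1/(2*(1/427)*712) = 1/(1424/427) = 427/1424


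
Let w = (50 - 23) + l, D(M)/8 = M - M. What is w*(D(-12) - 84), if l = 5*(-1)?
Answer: -1848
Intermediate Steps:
l = -5
D(M) = 0 (D(M) = 8*(M - M) = 8*0 = 0)
w = 22 (w = (50 - 23) - 5 = 27 - 5 = 22)
w*(D(-12) - 84) = 22*(0 - 84) = 22*(-84) = -1848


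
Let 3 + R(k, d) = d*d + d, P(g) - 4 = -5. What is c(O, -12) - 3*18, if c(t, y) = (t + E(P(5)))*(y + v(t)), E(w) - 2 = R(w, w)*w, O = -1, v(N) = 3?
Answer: -90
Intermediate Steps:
P(g) = -1 (P(g) = 4 - 5 = -1)
R(k, d) = -3 + d + d**2 (R(k, d) = -3 + (d*d + d) = -3 + (d**2 + d) = -3 + (d + d**2) = -3 + d + d**2)
E(w) = 2 + w*(-3 + w + w**2) (E(w) = 2 + (-3 + w + w**2)*w = 2 + w*(-3 + w + w**2))
c(t, y) = (3 + y)*(5 + t) (c(t, y) = (t + (2 - (-3 - 1 + (-1)**2)))*(y + 3) = (t + (2 - (-3 - 1 + 1)))*(3 + y) = (t + (2 - 1*(-3)))*(3 + y) = (t + (2 + 3))*(3 + y) = (t + 5)*(3 + y) = (5 + t)*(3 + y) = (3 + y)*(5 + t))
c(O, -12) - 3*18 = (15 + 3*(-1) + 5*(-12) - 1*(-12)) - 3*18 = (15 - 3 - 60 + 12) - 54 = -36 - 54 = -90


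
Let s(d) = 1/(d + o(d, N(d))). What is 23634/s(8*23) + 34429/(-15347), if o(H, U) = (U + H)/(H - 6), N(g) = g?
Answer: 6006491062699/1365883 ≈ 4.3975e+6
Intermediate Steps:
o(H, U) = (H + U)/(-6 + H)
s(d) = 1/(d + 2*d/(-6 + d)) (s(d) = 1/(d + (d + d)/(-6 + d)) = 1/(d + (2*d)/(-6 + d)) = 1/(d + 2*d/(-6 + d)))
23634/s(8*23) + 34429/(-15347) = 23634/(((-6 + 8*23)/(((8*23))*(-4 + 8*23)))) + 34429/(-15347) = 23634/(((-6 + 184)/(184*(-4 + 184)))) + 34429*(-1/15347) = 23634/(((1/184)*178/180)) - 34429/15347 = 23634/(((1/184)*(1/180)*178)) - 34429/15347 = 23634/(89/16560) - 34429/15347 = 23634*(16560/89) - 34429/15347 = 391379040/89 - 34429/15347 = 6006491062699/1365883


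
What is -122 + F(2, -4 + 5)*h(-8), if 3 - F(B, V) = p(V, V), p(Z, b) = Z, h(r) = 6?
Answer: -110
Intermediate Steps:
F(B, V) = 3 - V
-122 + F(2, -4 + 5)*h(-8) = -122 + (3 - (-4 + 5))*6 = -122 + (3 - 1*1)*6 = -122 + (3 - 1)*6 = -122 + 2*6 = -122 + 12 = -110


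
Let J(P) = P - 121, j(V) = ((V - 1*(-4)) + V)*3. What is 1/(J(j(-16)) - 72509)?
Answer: -1/72714 ≈ -1.3753e-5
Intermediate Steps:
j(V) = 12 + 6*V (j(V) = ((V + 4) + V)*3 = ((4 + V) + V)*3 = (4 + 2*V)*3 = 12 + 6*V)
J(P) = -121 + P
1/(J(j(-16)) - 72509) = 1/((-121 + (12 + 6*(-16))) - 72509) = 1/((-121 + (12 - 96)) - 72509) = 1/((-121 - 84) - 72509) = 1/(-205 - 72509) = 1/(-72714) = -1/72714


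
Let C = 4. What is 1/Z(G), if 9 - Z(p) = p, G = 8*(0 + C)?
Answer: -1/23 ≈ -0.043478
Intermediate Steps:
G = 32 (G = 8*(0 + 4) = 8*4 = 32)
Z(p) = 9 - p
1/Z(G) = 1/(9 - 1*32) = 1/(9 - 32) = 1/(-23) = -1/23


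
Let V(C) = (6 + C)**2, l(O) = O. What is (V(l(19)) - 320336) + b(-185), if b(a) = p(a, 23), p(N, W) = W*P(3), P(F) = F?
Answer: -319642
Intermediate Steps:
p(N, W) = 3*W (p(N, W) = W*3 = 3*W)
b(a) = 69 (b(a) = 3*23 = 69)
(V(l(19)) - 320336) + b(-185) = ((6 + 19)**2 - 320336) + 69 = (25**2 - 320336) + 69 = (625 - 320336) + 69 = -319711 + 69 = -319642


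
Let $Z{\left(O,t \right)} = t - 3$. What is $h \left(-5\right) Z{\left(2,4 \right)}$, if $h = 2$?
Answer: $-10$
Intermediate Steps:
$Z{\left(O,t \right)} = -3 + t$ ($Z{\left(O,t \right)} = t - 3 = -3 + t$)
$h \left(-5\right) Z{\left(2,4 \right)} = 2 \left(-5\right) \left(-3 + 4\right) = \left(-10\right) 1 = -10$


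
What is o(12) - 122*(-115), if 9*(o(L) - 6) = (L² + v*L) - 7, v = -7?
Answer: 126377/9 ≈ 14042.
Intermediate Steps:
o(L) = 47/9 - 7*L/9 + L²/9 (o(L) = 6 + ((L² - 7*L) - 7)/9 = 6 + (-7 + L² - 7*L)/9 = 6 + (-7/9 - 7*L/9 + L²/9) = 47/9 - 7*L/9 + L²/9)
o(12) - 122*(-115) = (47/9 - 7/9*12 + (⅑)*12²) - 122*(-115) = (47/9 - 28/3 + (⅑)*144) + 14030 = (47/9 - 28/3 + 16) + 14030 = 107/9 + 14030 = 126377/9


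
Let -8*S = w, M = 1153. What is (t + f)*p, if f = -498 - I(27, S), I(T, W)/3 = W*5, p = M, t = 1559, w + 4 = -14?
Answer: 4737677/4 ≈ 1.1844e+6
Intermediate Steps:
w = -18 (w = -4 - 14 = -18)
S = 9/4 (S = -⅛*(-18) = 9/4 ≈ 2.2500)
p = 1153
I(T, W) = 15*W (I(T, W) = 3*(W*5) = 3*(5*W) = 15*W)
f = -2127/4 (f = -498 - 15*9/4 = -498 - 1*135/4 = -498 - 135/4 = -2127/4 ≈ -531.75)
(t + f)*p = (1559 - 2127/4)*1153 = (4109/4)*1153 = 4737677/4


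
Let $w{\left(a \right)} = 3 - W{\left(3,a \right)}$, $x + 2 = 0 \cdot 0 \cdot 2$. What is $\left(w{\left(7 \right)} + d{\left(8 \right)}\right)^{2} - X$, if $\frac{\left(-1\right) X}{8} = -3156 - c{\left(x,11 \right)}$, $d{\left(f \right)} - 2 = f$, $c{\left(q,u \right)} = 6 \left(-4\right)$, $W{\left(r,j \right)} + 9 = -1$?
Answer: $-24527$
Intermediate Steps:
$W{\left(r,j \right)} = -10$ ($W{\left(r,j \right)} = -9 - 1 = -10$)
$x = -2$ ($x = -2 + 0 \cdot 0 \cdot 2 = -2 + 0 \cdot 2 = -2 + 0 = -2$)
$c{\left(q,u \right)} = -24$
$d{\left(f \right)} = 2 + f$
$w{\left(a \right)} = 13$ ($w{\left(a \right)} = 3 - -10 = 3 + 10 = 13$)
$X = 25056$ ($X = - 8 \left(-3156 - -24\right) = - 8 \left(-3156 + 24\right) = \left(-8\right) \left(-3132\right) = 25056$)
$\left(w{\left(7 \right)} + d{\left(8 \right)}\right)^{2} - X = \left(13 + \left(2 + 8\right)\right)^{2} - 25056 = \left(13 + 10\right)^{2} - 25056 = 23^{2} - 25056 = 529 - 25056 = -24527$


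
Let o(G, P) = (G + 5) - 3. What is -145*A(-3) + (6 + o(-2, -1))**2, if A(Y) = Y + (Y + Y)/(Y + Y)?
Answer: 326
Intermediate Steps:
A(Y) = 1 + Y (A(Y) = Y + (2*Y)/((2*Y)) = Y + (2*Y)*(1/(2*Y)) = Y + 1 = 1 + Y)
o(G, P) = 2 + G (o(G, P) = (5 + G) - 3 = 2 + G)
-145*A(-3) + (6 + o(-2, -1))**2 = -145*(1 - 3) + (6 + (2 - 2))**2 = -145*(-2) + (6 + 0)**2 = 290 + 6**2 = 290 + 36 = 326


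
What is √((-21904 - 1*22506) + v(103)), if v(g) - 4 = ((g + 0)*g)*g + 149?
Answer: √1048470 ≈ 1023.9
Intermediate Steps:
v(g) = 153 + g³ (v(g) = 4 + (((g + 0)*g)*g + 149) = 4 + ((g*g)*g + 149) = 4 + (g²*g + 149) = 4 + (g³ + 149) = 4 + (149 + g³) = 153 + g³)
√((-21904 - 1*22506) + v(103)) = √((-21904 - 1*22506) + (153 + 103³)) = √((-21904 - 22506) + (153 + 1092727)) = √(-44410 + 1092880) = √1048470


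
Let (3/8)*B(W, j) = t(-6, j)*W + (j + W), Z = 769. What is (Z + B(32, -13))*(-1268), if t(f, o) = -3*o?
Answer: -15777724/3 ≈ -5.2592e+6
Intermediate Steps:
B(W, j) = 8*W/3 + 8*j/3 - 8*W*j (B(W, j) = 8*((-3*j)*W + (j + W))/3 = 8*(-3*W*j + (W + j))/3 = 8*(W + j - 3*W*j)/3 = 8*W/3 + 8*j/3 - 8*W*j)
(Z + B(32, -13))*(-1268) = (769 + ((8/3)*32 + (8/3)*(-13) - 8*32*(-13)))*(-1268) = (769 + (256/3 - 104/3 + 3328))*(-1268) = (769 + 10136/3)*(-1268) = (12443/3)*(-1268) = -15777724/3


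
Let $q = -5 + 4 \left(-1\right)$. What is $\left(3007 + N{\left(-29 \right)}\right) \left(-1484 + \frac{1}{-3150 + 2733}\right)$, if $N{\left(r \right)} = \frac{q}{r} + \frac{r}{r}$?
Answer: $- \frac{53987260789}{12093} \approx -4.4643 \cdot 10^{6}$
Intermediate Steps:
$q = -9$ ($q = -5 - 4 = -9$)
$N{\left(r \right)} = 1 - \frac{9}{r}$ ($N{\left(r \right)} = - \frac{9}{r} + \frac{r}{r} = - \frac{9}{r} + 1 = 1 - \frac{9}{r}$)
$\left(3007 + N{\left(-29 \right)}\right) \left(-1484 + \frac{1}{-3150 + 2733}\right) = \left(3007 + \frac{-9 - 29}{-29}\right) \left(-1484 + \frac{1}{-3150 + 2733}\right) = \left(3007 - - \frac{38}{29}\right) \left(-1484 + \frac{1}{-417}\right) = \left(3007 + \frac{38}{29}\right) \left(-1484 - \frac{1}{417}\right) = \frac{87241}{29} \left(- \frac{618829}{417}\right) = - \frac{53987260789}{12093}$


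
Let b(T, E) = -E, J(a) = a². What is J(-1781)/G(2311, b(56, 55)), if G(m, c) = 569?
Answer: 3171961/569 ≈ 5574.6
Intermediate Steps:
J(-1781)/G(2311, b(56, 55)) = (-1781)²/569 = 3171961*(1/569) = 3171961/569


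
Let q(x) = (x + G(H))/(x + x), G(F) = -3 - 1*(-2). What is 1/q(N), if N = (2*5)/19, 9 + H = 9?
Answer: -20/9 ≈ -2.2222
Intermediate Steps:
H = 0 (H = -9 + 9 = 0)
G(F) = -1 (G(F) = -3 + 2 = -1)
N = 10/19 (N = 10*(1/19) = 10/19 ≈ 0.52632)
q(x) = (-1 + x)/(2*x) (q(x) = (x - 1)/(x + x) = (-1 + x)/((2*x)) = (-1 + x)*(1/(2*x)) = (-1 + x)/(2*x))
1/q(N) = 1/((-1 + 10/19)/(2*(10/19))) = 1/((½)*(19/10)*(-9/19)) = 1/(-9/20) = -20/9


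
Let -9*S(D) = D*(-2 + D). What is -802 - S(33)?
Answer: -2065/3 ≈ -688.33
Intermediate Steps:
S(D) = -D*(-2 + D)/9
-802 - S(33) = -802 - 33*(2 - 1*33)/9 = -802 - 33*(2 - 33)/9 = -802 - 33*(-31)/9 = -802 - 1*(-341/3) = -802 + 341/3 = -2065/3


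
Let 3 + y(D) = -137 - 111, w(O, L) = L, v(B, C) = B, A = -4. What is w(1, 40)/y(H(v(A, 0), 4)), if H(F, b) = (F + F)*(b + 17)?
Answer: -40/251 ≈ -0.15936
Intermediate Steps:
H(F, b) = 2*F*(17 + b) (H(F, b) = (2*F)*(17 + b) = 2*F*(17 + b))
y(D) = -251 (y(D) = -3 + (-137 - 111) = -3 - 248 = -251)
w(1, 40)/y(H(v(A, 0), 4)) = 40/(-251) = 40*(-1/251) = -40/251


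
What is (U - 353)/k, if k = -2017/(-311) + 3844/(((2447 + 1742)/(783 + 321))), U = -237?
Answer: -768639610/1328263549 ≈ -0.57868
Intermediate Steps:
k = 1328263549/1302779 (k = -2017*(-1/311) + 3844/((4189/1104)) = 2017/311 + 3844/((4189*(1/1104))) = 2017/311 + 3844/(4189/1104) = 2017/311 + 3844*(1104/4189) = 2017/311 + 4243776/4189 = 1328263549/1302779 ≈ 1019.6)
(U - 353)/k = (-237 - 353)/(1328263549/1302779) = -590*1302779/1328263549 = -768639610/1328263549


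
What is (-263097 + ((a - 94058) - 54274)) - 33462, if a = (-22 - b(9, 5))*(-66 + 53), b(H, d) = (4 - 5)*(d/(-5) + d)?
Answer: -444657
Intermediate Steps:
b(H, d) = -4*d/5 (b(H, d) = -(d*(-1/5) + d) = -(-d/5 + d) = -4*d/5)
a = 234 (a = (-22 - (-4)*5/5)*(-66 + 53) = (-22 - 1*(-4))*(-13) = (-22 + 4)*(-13) = -18*(-13) = 234)
(-263097 + ((a - 94058) - 54274)) - 33462 = (-263097 + ((234 - 94058) - 54274)) - 33462 = (-263097 + (-93824 - 54274)) - 33462 = (-263097 - 148098) - 33462 = -411195 - 33462 = -444657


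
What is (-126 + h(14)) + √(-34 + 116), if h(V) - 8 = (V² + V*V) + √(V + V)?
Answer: 274 + √82 + 2*√7 ≈ 288.35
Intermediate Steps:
h(V) = 8 + 2*V² + √2*√V (h(V) = 8 + ((V² + V*V) + √(V + V)) = 8 + ((V² + V²) + √(2*V)) = 8 + (2*V² + √2*√V) = 8 + 2*V² + √2*√V)
(-126 + h(14)) + √(-34 + 116) = (-126 + (8 + 2*14² + √2*√14)) + √(-34 + 116) = (-126 + (8 + 2*196 + 2*√7)) + √82 = (-126 + (8 + 392 + 2*√7)) + √82 = (-126 + (400 + 2*√7)) + √82 = (274 + 2*√7) + √82 = 274 + √82 + 2*√7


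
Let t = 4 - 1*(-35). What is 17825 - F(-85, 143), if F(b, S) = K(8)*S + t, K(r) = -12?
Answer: 19502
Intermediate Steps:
t = 39 (t = 4 + 35 = 39)
F(b, S) = 39 - 12*S (F(b, S) = -12*S + 39 = 39 - 12*S)
17825 - F(-85, 143) = 17825 - (39 - 12*143) = 17825 - (39 - 1716) = 17825 - 1*(-1677) = 17825 + 1677 = 19502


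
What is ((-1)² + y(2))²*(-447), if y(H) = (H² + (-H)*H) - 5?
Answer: -7152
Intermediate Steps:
y(H) = -5 (y(H) = (H² - H²) - 5 = 0 - 5 = -5)
((-1)² + y(2))²*(-447) = ((-1)² - 5)²*(-447) = (1 - 5)²*(-447) = (-4)²*(-447) = 16*(-447) = -7152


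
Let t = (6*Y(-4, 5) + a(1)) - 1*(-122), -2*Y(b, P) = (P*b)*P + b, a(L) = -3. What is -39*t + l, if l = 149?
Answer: -16660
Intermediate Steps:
Y(b, P) = -b/2 - b*P²/2 (Y(b, P) = -((P*b)*P + b)/2 = -(b*P² + b)/2 = -(b + b*P²)/2 = -b/2 - b*P²/2)
t = 431 (t = (6*(-½*(-4)*(1 + 5²)) - 3) - 1*(-122) = (6*(-½*(-4)*(1 + 25)) - 3) + 122 = (6*(-½*(-4)*26) - 3) + 122 = (6*52 - 3) + 122 = (312 - 3) + 122 = 309 + 122 = 431)
-39*t + l = -39*431 + 149 = -16809 + 149 = -16660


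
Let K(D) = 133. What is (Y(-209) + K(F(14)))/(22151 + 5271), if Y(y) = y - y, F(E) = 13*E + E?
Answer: 133/27422 ≈ 0.0048501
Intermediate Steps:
F(E) = 14*E
Y(y) = 0
(Y(-209) + K(F(14)))/(22151 + 5271) = (0 + 133)/(22151 + 5271) = 133/27422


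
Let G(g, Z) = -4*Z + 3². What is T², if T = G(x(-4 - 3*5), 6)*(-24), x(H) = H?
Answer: 129600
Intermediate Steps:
G(g, Z) = 9 - 4*Z (G(g, Z) = -4*Z + 9 = 9 - 4*Z)
T = 360 (T = (9 - 4*6)*(-24) = (9 - 24)*(-24) = -15*(-24) = 360)
T² = 360² = 129600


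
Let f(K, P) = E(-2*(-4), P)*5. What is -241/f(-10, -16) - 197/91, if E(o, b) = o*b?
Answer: -104149/58240 ≈ -1.7883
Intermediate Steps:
E(o, b) = b*o
f(K, P) = 40*P (f(K, P) = (P*(-2*(-4)))*5 = (P*8)*5 = (8*P)*5 = 40*P)
-241/f(-10, -16) - 197/91 = -241/(40*(-16)) - 197/91 = -241/(-640) - 197*1/91 = -241*(-1/640) - 197/91 = 241/640 - 197/91 = -104149/58240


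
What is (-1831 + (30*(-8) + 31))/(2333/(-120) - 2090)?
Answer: 244800/253133 ≈ 0.96708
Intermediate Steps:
(-1831 + (30*(-8) + 31))/(2333/(-120) - 2090) = (-1831 + (-240 + 31))/(2333*(-1/120) - 2090) = (-1831 - 209)/(-2333/120 - 2090) = -2040/(-253133/120) = -2040*(-120/253133) = 244800/253133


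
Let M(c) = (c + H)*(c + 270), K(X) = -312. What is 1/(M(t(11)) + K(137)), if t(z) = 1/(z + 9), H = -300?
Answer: -400/32525399 ≈ -1.2298e-5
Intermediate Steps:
t(z) = 1/(9 + z)
M(c) = (-300 + c)*(270 + c) (M(c) = (c - 300)*(c + 270) = (-300 + c)*(270 + c))
1/(M(t(11)) + K(137)) = 1/((-81000 + (1/(9 + 11))² - 30/(9 + 11)) - 312) = 1/((-81000 + (1/20)² - 30/20) - 312) = 1/((-81000 + (1/20)² - 30*1/20) - 312) = 1/((-81000 + 1/400 - 3/2) - 312) = 1/(-32400599/400 - 312) = 1/(-32525399/400) = -400/32525399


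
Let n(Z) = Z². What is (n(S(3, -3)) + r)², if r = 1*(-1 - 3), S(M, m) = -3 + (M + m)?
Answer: 25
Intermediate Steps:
S(M, m) = -3 + M + m
r = -4 (r = 1*(-4) = -4)
(n(S(3, -3)) + r)² = ((-3 + 3 - 3)² - 4)² = ((-3)² - 4)² = (9 - 4)² = 5² = 25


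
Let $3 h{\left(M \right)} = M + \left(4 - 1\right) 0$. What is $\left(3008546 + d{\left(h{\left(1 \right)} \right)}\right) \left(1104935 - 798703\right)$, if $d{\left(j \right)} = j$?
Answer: $\frac{2763939482248}{3} \approx 9.2131 \cdot 10^{11}$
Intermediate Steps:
$h{\left(M \right)} = \frac{M}{3}$ ($h{\left(M \right)} = \frac{M + \left(4 - 1\right) 0}{3} = \frac{M + 3 \cdot 0}{3} = \frac{M + 0}{3} = \frac{M}{3}$)
$\left(3008546 + d{\left(h{\left(1 \right)} \right)}\right) \left(1104935 - 798703\right) = \left(3008546 + \frac{1}{3} \cdot 1\right) \left(1104935 - 798703\right) = \left(3008546 + \frac{1}{3}\right) 306232 = \frac{9025639}{3} \cdot 306232 = \frac{2763939482248}{3}$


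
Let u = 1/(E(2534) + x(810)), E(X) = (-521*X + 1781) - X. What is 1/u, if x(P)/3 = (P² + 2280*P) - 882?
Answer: 6185087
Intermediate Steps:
E(X) = 1781 - 522*X (E(X) = (1781 - 521*X) - X = 1781 - 522*X)
x(P) = -2646 + 3*P² + 6840*P (x(P) = 3*((P² + 2280*P) - 882) = 3*(-882 + P² + 2280*P) = -2646 + 3*P² + 6840*P)
u = 1/6185087 (u = 1/((1781 - 522*2534) + (-2646 + 3*810² + 6840*810)) = 1/((1781 - 1322748) + (-2646 + 3*656100 + 5540400)) = 1/(-1320967 + (-2646 + 1968300 + 5540400)) = 1/(-1320967 + 7506054) = 1/6185087 ≈ 1.6168e-7)
1/u = 1/(1/6185087) = 6185087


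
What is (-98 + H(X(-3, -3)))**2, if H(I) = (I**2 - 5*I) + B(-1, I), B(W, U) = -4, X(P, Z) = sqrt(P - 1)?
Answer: 11136 + 2120*I ≈ 11136.0 + 2120.0*I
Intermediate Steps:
X(P, Z) = sqrt(-1 + P)
H(I) = -4 + I**2 - 5*I (H(I) = (I**2 - 5*I) - 4 = -4 + I**2 - 5*I)
(-98 + H(X(-3, -3)))**2 = (-98 + (-4 + (sqrt(-1 - 3))**2 - 5*sqrt(-1 - 3)))**2 = (-98 + (-4 + (sqrt(-4))**2 - 10*I))**2 = (-98 + (-4 + (2*I)**2 - 10*I))**2 = (-98 + (-4 - 4 - 10*I))**2 = (-98 + (-8 - 10*I))**2 = (-106 - 10*I)**2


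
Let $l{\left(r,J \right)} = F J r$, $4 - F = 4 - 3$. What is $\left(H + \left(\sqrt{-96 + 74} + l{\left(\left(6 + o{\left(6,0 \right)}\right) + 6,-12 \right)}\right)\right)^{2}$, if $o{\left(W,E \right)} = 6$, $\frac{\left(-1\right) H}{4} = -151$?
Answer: $\left(-44 + i \sqrt{22}\right)^{2} \approx 1914.0 - 412.76 i$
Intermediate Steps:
$H = 604$ ($H = \left(-4\right) \left(-151\right) = 604$)
$F = 3$ ($F = 4 - \left(4 - 3\right) = 4 - 1 = 3$)
$l{\left(r,J \right)} = 3 J r$
$\left(H + \left(\sqrt{-96 + 74} + l{\left(\left(6 + o{\left(6,0 \right)}\right) + 6,-12 \right)}\right)\right)^{2} = \left(604 + \left(\sqrt{-96 + 74} + 3 \left(-12\right) \left(\left(6 + 6\right) + 6\right)\right)\right)^{2} = \left(604 + \left(\sqrt{-22} + 3 \left(-12\right) \left(12 + 6\right)\right)\right)^{2} = \left(604 + \left(i \sqrt{22} + 3 \left(-12\right) 18\right)\right)^{2} = \left(604 - \left(648 - i \sqrt{22}\right)\right)^{2} = \left(-44 + i \sqrt{22}\right)^{2}$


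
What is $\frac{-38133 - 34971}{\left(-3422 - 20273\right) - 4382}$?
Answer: $\frac{24368}{9359} \approx 2.6037$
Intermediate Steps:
$\frac{-38133 - 34971}{\left(-3422 - 20273\right) - 4382} = - \frac{73104}{-23695 - 4382} = - \frac{73104}{-28077} = \left(-73104\right) \left(- \frac{1}{28077}\right) = \frac{24368}{9359}$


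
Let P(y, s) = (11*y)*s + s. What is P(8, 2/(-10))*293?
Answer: -26077/5 ≈ -5215.4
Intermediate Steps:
P(y, s) = s + 11*s*y (P(y, s) = 11*s*y + s = s + 11*s*y)
P(8, 2/(-10))*293 = ((2/(-10))*(1 + 11*8))*293 = ((2*(-⅒))*(1 + 88))*293 = -⅕*89*293 = -89/5*293 = -26077/5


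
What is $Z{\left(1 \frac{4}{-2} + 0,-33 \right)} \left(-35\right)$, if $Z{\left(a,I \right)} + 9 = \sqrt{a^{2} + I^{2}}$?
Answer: $315 - 35 \sqrt{1093} \approx -842.12$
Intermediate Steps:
$Z{\left(a,I \right)} = -9 + \sqrt{I^{2} + a^{2}}$ ($Z{\left(a,I \right)} = -9 + \sqrt{a^{2} + I^{2}} = -9 + \sqrt{I^{2} + a^{2}}$)
$Z{\left(1 \frac{4}{-2} + 0,-33 \right)} \left(-35\right) = \left(-9 + \sqrt{\left(-33\right)^{2} + \left(1 \frac{4}{-2} + 0\right)^{2}}\right) \left(-35\right) = \left(-9 + \sqrt{1089 + \left(1 \cdot 4 \left(- \frac{1}{2}\right) + 0\right)^{2}}\right) \left(-35\right) = \left(-9 + \sqrt{1089 + \left(1 \left(-2\right) + 0\right)^{2}}\right) \left(-35\right) = \left(-9 + \sqrt{1089 + \left(-2 + 0\right)^{2}}\right) \left(-35\right) = \left(-9 + \sqrt{1089 + \left(-2\right)^{2}}\right) \left(-35\right) = \left(-9 + \sqrt{1089 + 4}\right) \left(-35\right) = \left(-9 + \sqrt{1093}\right) \left(-35\right) = 315 - 35 \sqrt{1093}$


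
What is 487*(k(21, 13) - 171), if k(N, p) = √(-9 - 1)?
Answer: -83277 + 487*I*√10 ≈ -83277.0 + 1540.0*I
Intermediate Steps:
k(N, p) = I*√10 (k(N, p) = √(-10) = I*√10)
487*(k(21, 13) - 171) = 487*(I*√10 - 171) = 487*(-171 + I*√10) = -83277 + 487*I*√10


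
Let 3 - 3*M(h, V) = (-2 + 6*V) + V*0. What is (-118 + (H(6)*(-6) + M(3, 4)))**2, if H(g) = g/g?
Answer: 152881/9 ≈ 16987.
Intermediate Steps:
M(h, V) = 5/3 - 2*V (M(h, V) = 1 - ((-2 + 6*V) + V*0)/3 = 1 - ((-2 + 6*V) + 0)/3 = 1 - (-2 + 6*V)/3 = 1 + (2/3 - 2*V) = 5/3 - 2*V)
H(g) = 1
(-118 + (H(6)*(-6) + M(3, 4)))**2 = (-118 + (1*(-6) + (5/3 - 2*4)))**2 = (-118 + (-6 + (5/3 - 8)))**2 = (-118 + (-6 - 19/3))**2 = (-118 - 37/3)**2 = (-391/3)**2 = 152881/9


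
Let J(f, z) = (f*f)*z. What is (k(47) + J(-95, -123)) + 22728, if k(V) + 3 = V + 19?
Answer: -1087284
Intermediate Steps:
J(f, z) = z*f² (J(f, z) = f²*z = z*f²)
k(V) = 16 + V (k(V) = -3 + (V + 19) = -3 + (19 + V) = 16 + V)
(k(47) + J(-95, -123)) + 22728 = ((16 + 47) - 123*(-95)²) + 22728 = (63 - 123*9025) + 22728 = (63 - 1110075) + 22728 = -1110012 + 22728 = -1087284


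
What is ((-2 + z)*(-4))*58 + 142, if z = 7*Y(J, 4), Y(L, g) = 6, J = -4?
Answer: -9138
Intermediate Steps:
z = 42 (z = 7*6 = 42)
((-2 + z)*(-4))*58 + 142 = ((-2 + 42)*(-4))*58 + 142 = (40*(-4))*58 + 142 = -160*58 + 142 = -9280 + 142 = -9138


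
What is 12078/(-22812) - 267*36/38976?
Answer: -4791813/6174448 ≈ -0.77607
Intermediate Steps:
12078/(-22812) - 267*36/38976 = 12078*(-1/22812) - 9612*1/38976 = -2013/3802 - 801/3248 = -4791813/6174448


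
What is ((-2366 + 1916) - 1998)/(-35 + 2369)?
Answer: -408/389 ≈ -1.0488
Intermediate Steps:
((-2366 + 1916) - 1998)/(-35 + 2369) = (-450 - 1998)/2334 = -2448*1/2334 = -408/389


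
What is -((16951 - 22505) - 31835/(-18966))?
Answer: 105305329/18966 ≈ 5552.3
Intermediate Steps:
-((16951 - 22505) - 31835/(-18966)) = -(-5554 - 31835*(-1/18966)) = -(-5554 + 31835/18966) = -1*(-105305329/18966) = 105305329/18966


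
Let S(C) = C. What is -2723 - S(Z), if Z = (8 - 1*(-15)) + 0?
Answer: -2746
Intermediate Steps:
Z = 23 (Z = (8 + 15) + 0 = 23 + 0 = 23)
-2723 - S(Z) = -2723 - 1*23 = -2723 - 23 = -2746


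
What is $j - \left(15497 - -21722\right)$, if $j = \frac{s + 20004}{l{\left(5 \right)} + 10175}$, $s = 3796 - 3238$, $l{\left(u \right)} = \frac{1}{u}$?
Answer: $- \frac{41161979}{1106} \approx -37217.0$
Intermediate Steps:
$s = 558$ ($s = 3796 - 3238 = 558$)
$j = \frac{2235}{1106}$ ($j = \frac{558 + 20004}{\frac{1}{5} + 10175} = \frac{20562}{\frac{1}{5} + 10175} = \frac{20562}{\frac{50876}{5}} = 20562 \cdot \frac{5}{50876} = \frac{2235}{1106} \approx 2.0208$)
$j - \left(15497 - -21722\right) = \frac{2235}{1106} - \left(15497 - -21722\right) = \frac{2235}{1106} - \left(15497 + 21722\right) = \frac{2235}{1106} - 37219 = - \frac{41161979}{1106}$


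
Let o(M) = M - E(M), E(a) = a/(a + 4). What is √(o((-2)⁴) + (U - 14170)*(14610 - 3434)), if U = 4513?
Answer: 2*I*√674541355/5 ≈ 10389.0*I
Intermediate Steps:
E(a) = a/(4 + a)
o(M) = M - M/(4 + M)
√(o((-2)⁴) + (U - 14170)*(14610 - 3434)) = √((-2)⁴*(3 + (-2)⁴)/(4 + (-2)⁴) + (4513 - 14170)*(14610 - 3434)) = √(16*(3 + 16)/(4 + 16) - 9657*11176) = √(16*19/20 - 107926632) = √(16*(1/20)*19 - 107926632) = √(76/5 - 107926632) = √(-539633084/5) = 2*I*√674541355/5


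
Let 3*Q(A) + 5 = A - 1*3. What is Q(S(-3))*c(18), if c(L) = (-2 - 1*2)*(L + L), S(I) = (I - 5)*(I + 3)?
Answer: 384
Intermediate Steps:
S(I) = (-5 + I)*(3 + I)
Q(A) = -8/3 + A/3 (Q(A) = -5/3 + (A - 1*3)/3 = -5/3 + (A - 3)/3 = -5/3 + (-3 + A)/3 = -5/3 + (-1 + A/3) = -8/3 + A/3)
c(L) = -8*L (c(L) = (-2 - 2)*(2*L) = -8*L)
Q(S(-3))*c(18) = (-8/3 + (-15 + (-3)² - 2*(-3))/3)*(-8*18) = (-8/3 + (-15 + 9 + 6)/3)*(-144) = (-8/3 + (⅓)*0)*(-144) = (-8/3 + 0)*(-144) = -8/3*(-144) = 384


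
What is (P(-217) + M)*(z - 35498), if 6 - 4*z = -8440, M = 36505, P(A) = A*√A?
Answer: -2437548365/2 + 14489741*I*√217/2 ≈ -1.2188e+9 + 1.0672e+8*I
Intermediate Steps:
P(A) = A^(3/2)
z = 4223/2 (z = 3/2 - ¼*(-8440) = 3/2 + 2110 = 4223/2 ≈ 2111.5)
(P(-217) + M)*(z - 35498) = ((-217)^(3/2) + 36505)*(4223/2 - 35498) = (-217*I*√217 + 36505)*(-66773/2) = (36505 - 217*I*√217)*(-66773/2) = -2437548365/2 + 14489741*I*√217/2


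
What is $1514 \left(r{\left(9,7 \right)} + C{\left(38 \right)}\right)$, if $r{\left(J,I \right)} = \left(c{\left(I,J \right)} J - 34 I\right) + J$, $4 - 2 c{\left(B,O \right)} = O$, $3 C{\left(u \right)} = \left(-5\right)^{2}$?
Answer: $- \frac{1104463}{3} \approx -3.6815 \cdot 10^{5}$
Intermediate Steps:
$C{\left(u \right)} = \frac{25}{3}$ ($C{\left(u \right)} = \frac{\left(-5\right)^{2}}{3} = \frac{1}{3} \cdot 25 = \frac{25}{3}$)
$c{\left(B,O \right)} = 2 - \frac{O}{2}$
$r{\left(J,I \right)} = J - 34 I + J \left(2 - \frac{J}{2}\right)$ ($r{\left(J,I \right)} = \left(\left(2 - \frac{J}{2}\right) J - 34 I\right) + J = \left(J \left(2 - \frac{J}{2}\right) - 34 I\right) + J = \left(- 34 I + J \left(2 - \frac{J}{2}\right)\right) + J = J - 34 I + J \left(2 - \frac{J}{2}\right)$)
$1514 \left(r{\left(9,7 \right)} + C{\left(38 \right)}\right) = 1514 \left(\left(\left(-34\right) 7 + 3 \cdot 9 - \frac{9^{2}}{2}\right) + \frac{25}{3}\right) = 1514 \left(\left(-238 + 27 - \frac{81}{2}\right) + \frac{25}{3}\right) = 1514 \left(- \frac{503}{2} + \frac{25}{3}\right) = 1514 \left(- \frac{1459}{6}\right) = - \frac{1104463}{3}$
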